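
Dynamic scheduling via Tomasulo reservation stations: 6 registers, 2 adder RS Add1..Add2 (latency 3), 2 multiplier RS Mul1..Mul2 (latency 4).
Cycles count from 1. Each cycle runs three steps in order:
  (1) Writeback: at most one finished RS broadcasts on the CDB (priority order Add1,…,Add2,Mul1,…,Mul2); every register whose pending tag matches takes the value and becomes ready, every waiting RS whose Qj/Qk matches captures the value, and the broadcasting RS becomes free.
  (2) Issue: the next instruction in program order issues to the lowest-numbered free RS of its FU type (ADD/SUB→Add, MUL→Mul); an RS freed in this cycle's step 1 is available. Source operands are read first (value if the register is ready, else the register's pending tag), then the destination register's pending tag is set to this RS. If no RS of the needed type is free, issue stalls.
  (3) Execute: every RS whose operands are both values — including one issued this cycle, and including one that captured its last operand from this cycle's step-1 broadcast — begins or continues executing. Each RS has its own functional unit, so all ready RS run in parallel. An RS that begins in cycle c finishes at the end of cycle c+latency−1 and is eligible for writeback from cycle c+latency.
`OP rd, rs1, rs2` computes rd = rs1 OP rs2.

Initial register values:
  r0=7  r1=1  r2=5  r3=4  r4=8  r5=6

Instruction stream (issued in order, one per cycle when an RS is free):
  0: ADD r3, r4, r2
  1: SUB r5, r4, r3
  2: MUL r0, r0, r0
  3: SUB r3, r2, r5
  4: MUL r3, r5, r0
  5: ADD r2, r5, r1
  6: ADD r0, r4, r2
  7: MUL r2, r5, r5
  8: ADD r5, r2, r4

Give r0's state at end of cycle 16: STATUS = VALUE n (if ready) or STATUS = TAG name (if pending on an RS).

  c1: issue ADD r3<-Add1  regs: r0:7,r1:1,r2:5,r3:Add1,r4:8,r5:6
  c2: issue SUB r5<-Add2  regs: r0:7,r1:1,r2:5,r3:Add1,r4:8,r5:Add2
  c3: issue MUL r0<-Mul1  regs: r0:Mul1,r1:1,r2:5,r3:Add1,r4:8,r5:Add2
  c4: CDB Add1=13; issue SUB r3<-Add1  regs: r0:Mul1,r1:1,r2:5,r3:Add1,r4:8,r5:Add2
  c5: issue MUL r3<-Mul2  regs: r0:Mul1,r1:1,r2:5,r3:Mul2,r4:8,r5:Add2
  c6: stall  regs: r0:Mul1,r1:1,r2:5,r3:Mul2,r4:8,r5:Add2
  c7: CDB Add2=-5; issue ADD r2<-Add2  regs: r0:Mul1,r1:1,r2:Add2,r3:Mul2,r4:8,r5:-5
  c8: CDB Mul1=49; stall  regs: r0:49,r1:1,r2:Add2,r3:Mul2,r4:8,r5:-5
  c9: stall  regs: r0:49,r1:1,r2:Add2,r3:Mul2,r4:8,r5:-5
  c10: CDB Add1=10; issue ADD r0<-Add1  regs: r0:Add1,r1:1,r2:Add2,r3:Mul2,r4:8,r5:-5
  c11: CDB Add2=-4; issue MUL r2<-Mul1  regs: r0:Add1,r1:1,r2:Mul1,r3:Mul2,r4:8,r5:-5
  c12: CDB Mul2=-245; issue ADD r5<-Add2  regs: r0:Add1,r1:1,r2:Mul1,r3:-245,r4:8,r5:Add2
  c13: -  regs: r0:Add1,r1:1,r2:Mul1,r3:-245,r4:8,r5:Add2
  c14: CDB Add1=4  regs: r0:4,r1:1,r2:Mul1,r3:-245,r4:8,r5:Add2
  c15: CDB Mul1=25  regs: r0:4,r1:1,r2:25,r3:-245,r4:8,r5:Add2
  c16: -  regs: r0:4,r1:1,r2:25,r3:-245,r4:8,r5:Add2

STATUS = VALUE 4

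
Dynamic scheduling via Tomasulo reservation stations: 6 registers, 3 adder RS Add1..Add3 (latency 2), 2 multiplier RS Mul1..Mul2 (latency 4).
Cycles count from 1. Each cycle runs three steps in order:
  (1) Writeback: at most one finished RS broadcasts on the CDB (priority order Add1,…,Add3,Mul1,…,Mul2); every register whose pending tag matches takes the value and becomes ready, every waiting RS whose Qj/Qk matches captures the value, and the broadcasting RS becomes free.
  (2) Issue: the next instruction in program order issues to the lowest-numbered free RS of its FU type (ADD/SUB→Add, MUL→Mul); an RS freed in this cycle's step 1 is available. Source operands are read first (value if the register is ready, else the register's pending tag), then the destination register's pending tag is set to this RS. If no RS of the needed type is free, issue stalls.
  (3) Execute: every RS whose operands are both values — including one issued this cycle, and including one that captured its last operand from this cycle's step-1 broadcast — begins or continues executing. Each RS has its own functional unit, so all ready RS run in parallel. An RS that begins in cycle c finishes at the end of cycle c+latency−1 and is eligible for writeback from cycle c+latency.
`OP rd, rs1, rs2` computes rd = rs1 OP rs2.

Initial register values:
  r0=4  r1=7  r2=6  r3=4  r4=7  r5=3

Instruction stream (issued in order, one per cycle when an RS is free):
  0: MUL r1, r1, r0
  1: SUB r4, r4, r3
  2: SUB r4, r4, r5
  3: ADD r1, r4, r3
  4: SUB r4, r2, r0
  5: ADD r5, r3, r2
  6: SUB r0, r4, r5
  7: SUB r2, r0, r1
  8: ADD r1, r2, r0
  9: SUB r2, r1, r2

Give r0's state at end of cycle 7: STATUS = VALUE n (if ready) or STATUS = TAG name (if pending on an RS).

STATUS = TAG Add3

cycle 1: issue MUL r1<-Mul1 // r0:4,r1:Mul1,r2:6,r3:4,r4:7,r5:3
cycle 2: issue SUB r4<-Add1 // r0:4,r1:Mul1,r2:6,r3:4,r4:Add1,r5:3
cycle 3: issue SUB r4<-Add2 // r0:4,r1:Mul1,r2:6,r3:4,r4:Add2,r5:3
cycle 4: CDB Add1=3; issue ADD r1<-Add1 // r0:4,r1:Add1,r2:6,r3:4,r4:Add2,r5:3
cycle 5: CDB Mul1=28; issue SUB r4<-Add3 // r0:4,r1:Add1,r2:6,r3:4,r4:Add3,r5:3
cycle 6: CDB Add2=0; issue ADD r5<-Add2 // r0:4,r1:Add1,r2:6,r3:4,r4:Add3,r5:Add2
cycle 7: CDB Add3=2; issue SUB r0<-Add3 // r0:Add3,r1:Add1,r2:6,r3:4,r4:2,r5:Add2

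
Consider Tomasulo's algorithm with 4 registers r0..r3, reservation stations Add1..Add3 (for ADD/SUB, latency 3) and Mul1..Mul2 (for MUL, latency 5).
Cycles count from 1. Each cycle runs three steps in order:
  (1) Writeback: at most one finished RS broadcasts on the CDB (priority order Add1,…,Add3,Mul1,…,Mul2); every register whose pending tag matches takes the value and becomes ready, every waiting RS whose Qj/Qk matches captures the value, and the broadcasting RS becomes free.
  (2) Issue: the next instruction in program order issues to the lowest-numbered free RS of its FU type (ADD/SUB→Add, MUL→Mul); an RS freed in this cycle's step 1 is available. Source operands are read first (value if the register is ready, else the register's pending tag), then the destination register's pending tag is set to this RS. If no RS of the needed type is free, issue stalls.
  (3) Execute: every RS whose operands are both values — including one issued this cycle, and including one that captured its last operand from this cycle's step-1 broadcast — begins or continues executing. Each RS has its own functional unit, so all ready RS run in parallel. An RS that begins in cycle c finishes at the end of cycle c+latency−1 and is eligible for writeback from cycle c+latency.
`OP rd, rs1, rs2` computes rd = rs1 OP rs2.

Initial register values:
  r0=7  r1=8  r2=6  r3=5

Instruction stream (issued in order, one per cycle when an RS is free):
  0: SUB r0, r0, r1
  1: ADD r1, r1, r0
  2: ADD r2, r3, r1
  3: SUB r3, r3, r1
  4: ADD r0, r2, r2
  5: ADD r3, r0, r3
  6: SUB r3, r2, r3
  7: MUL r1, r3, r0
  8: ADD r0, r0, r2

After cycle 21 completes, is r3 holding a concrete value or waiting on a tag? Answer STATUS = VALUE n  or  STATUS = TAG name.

cycle 1: issue SUB r0<-Add1 // r0:Add1,r1:8,r2:6,r3:5
cycle 2: issue ADD r1<-Add2 // r0:Add1,r1:Add2,r2:6,r3:5
cycle 3: issue ADD r2<-Add3 // r0:Add1,r1:Add2,r2:Add3,r3:5
cycle 4: CDB Add1=-1; issue SUB r3<-Add1 // r0:-1,r1:Add2,r2:Add3,r3:Add1
cycle 5: stall // r0:-1,r1:Add2,r2:Add3,r3:Add1
cycle 6: stall // r0:-1,r1:Add2,r2:Add3,r3:Add1
cycle 7: CDB Add2=7; issue ADD r0<-Add2 // r0:Add2,r1:7,r2:Add3,r3:Add1
cycle 8: stall // r0:Add2,r1:7,r2:Add3,r3:Add1
cycle 9: stall // r0:Add2,r1:7,r2:Add3,r3:Add1
cycle 10: CDB Add1=-2; issue ADD r3<-Add1 // r0:Add2,r1:7,r2:Add3,r3:Add1
cycle 11: CDB Add3=12; issue SUB r3<-Add3 // r0:Add2,r1:7,r2:12,r3:Add3
cycle 12: issue MUL r1<-Mul1 // r0:Add2,r1:Mul1,r2:12,r3:Add3
cycle 13: stall // r0:Add2,r1:Mul1,r2:12,r3:Add3
cycle 14: CDB Add2=24; issue ADD r0<-Add2 // r0:Add2,r1:Mul1,r2:12,r3:Add3
cycle 15: - // r0:Add2,r1:Mul1,r2:12,r3:Add3
cycle 16: - // r0:Add2,r1:Mul1,r2:12,r3:Add3
cycle 17: CDB Add1=22 // r0:Add2,r1:Mul1,r2:12,r3:Add3
cycle 18: CDB Add2=36 // r0:36,r1:Mul1,r2:12,r3:Add3
cycle 19: - // r0:36,r1:Mul1,r2:12,r3:Add3
cycle 20: CDB Add3=-10 // r0:36,r1:Mul1,r2:12,r3:-10
cycle 21: - // r0:36,r1:Mul1,r2:12,r3:-10

STATUS = VALUE -10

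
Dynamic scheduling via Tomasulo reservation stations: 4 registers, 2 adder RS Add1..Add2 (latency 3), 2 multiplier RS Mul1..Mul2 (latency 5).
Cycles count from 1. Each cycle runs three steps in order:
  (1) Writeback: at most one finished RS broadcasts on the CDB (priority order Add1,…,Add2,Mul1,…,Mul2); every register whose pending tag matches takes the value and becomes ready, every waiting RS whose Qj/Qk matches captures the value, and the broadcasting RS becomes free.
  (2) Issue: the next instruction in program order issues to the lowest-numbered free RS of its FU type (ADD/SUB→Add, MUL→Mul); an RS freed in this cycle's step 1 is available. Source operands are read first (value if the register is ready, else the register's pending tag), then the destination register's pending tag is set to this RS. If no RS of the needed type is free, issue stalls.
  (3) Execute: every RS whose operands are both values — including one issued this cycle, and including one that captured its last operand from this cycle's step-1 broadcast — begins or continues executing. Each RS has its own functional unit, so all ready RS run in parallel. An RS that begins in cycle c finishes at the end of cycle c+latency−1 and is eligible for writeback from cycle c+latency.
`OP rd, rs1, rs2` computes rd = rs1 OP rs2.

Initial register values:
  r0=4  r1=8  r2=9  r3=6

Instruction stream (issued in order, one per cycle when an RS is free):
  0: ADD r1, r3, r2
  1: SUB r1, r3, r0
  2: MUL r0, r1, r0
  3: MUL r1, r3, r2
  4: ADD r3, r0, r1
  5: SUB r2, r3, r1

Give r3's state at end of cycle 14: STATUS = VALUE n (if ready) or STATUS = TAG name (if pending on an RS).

STATUS = VALUE 62

c1: issue ADD r1<-Add1 | r0:4,r1:Add1,r2:9,r3:6
c2: issue SUB r1<-Add2 | r0:4,r1:Add2,r2:9,r3:6
c3: issue MUL r0<-Mul1 | r0:Mul1,r1:Add2,r2:9,r3:6
c4: CDB Add1=15; issue MUL r1<-Mul2 | r0:Mul1,r1:Mul2,r2:9,r3:6
c5: CDB Add2=2; issue ADD r3<-Add1 | r0:Mul1,r1:Mul2,r2:9,r3:Add1
c6: issue SUB r2<-Add2 | r0:Mul1,r1:Mul2,r2:Add2,r3:Add1
c7: - | r0:Mul1,r1:Mul2,r2:Add2,r3:Add1
c8: - | r0:Mul1,r1:Mul2,r2:Add2,r3:Add1
c9: CDB Mul2=54 | r0:Mul1,r1:54,r2:Add2,r3:Add1
c10: CDB Mul1=8 | r0:8,r1:54,r2:Add2,r3:Add1
c11: - | r0:8,r1:54,r2:Add2,r3:Add1
c12: - | r0:8,r1:54,r2:Add2,r3:Add1
c13: CDB Add1=62 | r0:8,r1:54,r2:Add2,r3:62
c14: - | r0:8,r1:54,r2:Add2,r3:62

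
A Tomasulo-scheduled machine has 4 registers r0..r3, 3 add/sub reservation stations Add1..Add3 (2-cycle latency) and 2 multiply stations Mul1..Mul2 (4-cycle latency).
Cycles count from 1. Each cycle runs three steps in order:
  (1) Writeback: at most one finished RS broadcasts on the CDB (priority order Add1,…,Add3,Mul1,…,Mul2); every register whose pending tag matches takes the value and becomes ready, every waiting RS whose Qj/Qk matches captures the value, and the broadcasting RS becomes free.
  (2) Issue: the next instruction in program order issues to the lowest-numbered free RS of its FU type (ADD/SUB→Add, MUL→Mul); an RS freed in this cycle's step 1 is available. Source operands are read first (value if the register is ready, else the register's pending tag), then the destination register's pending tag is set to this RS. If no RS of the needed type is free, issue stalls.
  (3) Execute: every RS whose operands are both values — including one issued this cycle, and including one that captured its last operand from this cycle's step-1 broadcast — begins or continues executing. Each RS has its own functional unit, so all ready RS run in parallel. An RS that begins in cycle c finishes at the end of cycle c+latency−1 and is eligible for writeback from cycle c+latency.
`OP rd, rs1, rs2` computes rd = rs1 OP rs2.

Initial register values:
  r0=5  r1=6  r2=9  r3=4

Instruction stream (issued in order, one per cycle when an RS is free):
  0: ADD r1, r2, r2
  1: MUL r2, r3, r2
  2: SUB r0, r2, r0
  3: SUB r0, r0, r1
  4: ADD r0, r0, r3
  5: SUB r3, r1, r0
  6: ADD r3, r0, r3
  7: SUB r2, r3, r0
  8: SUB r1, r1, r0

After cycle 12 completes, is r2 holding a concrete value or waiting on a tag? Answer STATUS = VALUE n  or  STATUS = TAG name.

cycle 1: issue ADD r1<-Add1 // r0:5,r1:Add1,r2:9,r3:4
cycle 2: issue MUL r2<-Mul1 // r0:5,r1:Add1,r2:Mul1,r3:4
cycle 3: CDB Add1=18; issue SUB r0<-Add1 // r0:Add1,r1:18,r2:Mul1,r3:4
cycle 4: issue SUB r0<-Add2 // r0:Add2,r1:18,r2:Mul1,r3:4
cycle 5: issue ADD r0<-Add3 // r0:Add3,r1:18,r2:Mul1,r3:4
cycle 6: CDB Mul1=36; stall // r0:Add3,r1:18,r2:36,r3:4
cycle 7: stall // r0:Add3,r1:18,r2:36,r3:4
cycle 8: CDB Add1=31; issue SUB r3<-Add1 // r0:Add3,r1:18,r2:36,r3:Add1
cycle 9: stall // r0:Add3,r1:18,r2:36,r3:Add1
cycle 10: CDB Add2=13; issue ADD r3<-Add2 // r0:Add3,r1:18,r2:36,r3:Add2
cycle 11: stall // r0:Add3,r1:18,r2:36,r3:Add2
cycle 12: CDB Add3=17; issue SUB r2<-Add3 // r0:17,r1:18,r2:Add3,r3:Add2

STATUS = TAG Add3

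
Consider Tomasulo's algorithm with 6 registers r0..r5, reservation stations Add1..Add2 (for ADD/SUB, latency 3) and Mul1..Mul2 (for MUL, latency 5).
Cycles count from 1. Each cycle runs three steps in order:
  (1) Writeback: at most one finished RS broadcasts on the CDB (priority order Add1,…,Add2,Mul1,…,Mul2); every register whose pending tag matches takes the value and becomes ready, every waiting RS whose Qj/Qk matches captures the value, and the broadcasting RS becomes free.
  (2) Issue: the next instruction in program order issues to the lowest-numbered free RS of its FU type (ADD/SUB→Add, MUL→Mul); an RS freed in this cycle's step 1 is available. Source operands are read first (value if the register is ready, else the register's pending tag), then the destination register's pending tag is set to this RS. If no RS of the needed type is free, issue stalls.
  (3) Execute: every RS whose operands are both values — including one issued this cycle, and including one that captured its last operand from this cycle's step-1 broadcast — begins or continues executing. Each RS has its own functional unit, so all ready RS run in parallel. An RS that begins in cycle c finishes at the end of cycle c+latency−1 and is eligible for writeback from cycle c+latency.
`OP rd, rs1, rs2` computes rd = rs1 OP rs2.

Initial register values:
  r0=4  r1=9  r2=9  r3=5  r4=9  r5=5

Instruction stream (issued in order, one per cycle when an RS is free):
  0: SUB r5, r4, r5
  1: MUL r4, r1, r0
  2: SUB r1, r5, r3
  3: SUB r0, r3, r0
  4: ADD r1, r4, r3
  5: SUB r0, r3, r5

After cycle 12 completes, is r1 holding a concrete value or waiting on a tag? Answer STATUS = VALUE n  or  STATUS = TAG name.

c1: issue SUB r5<-Add1 | r0:4,r1:9,r2:9,r3:5,r4:9,r5:Add1
c2: issue MUL r4<-Mul1 | r0:4,r1:9,r2:9,r3:5,r4:Mul1,r5:Add1
c3: issue SUB r1<-Add2 | r0:4,r1:Add2,r2:9,r3:5,r4:Mul1,r5:Add1
c4: CDB Add1=4; issue SUB r0<-Add1 | r0:Add1,r1:Add2,r2:9,r3:5,r4:Mul1,r5:4
c5: stall | r0:Add1,r1:Add2,r2:9,r3:5,r4:Mul1,r5:4
c6: stall | r0:Add1,r1:Add2,r2:9,r3:5,r4:Mul1,r5:4
c7: CDB Add1=1; issue ADD r1<-Add1 | r0:1,r1:Add1,r2:9,r3:5,r4:Mul1,r5:4
c8: CDB Add2=-1; issue SUB r0<-Add2 | r0:Add2,r1:Add1,r2:9,r3:5,r4:Mul1,r5:4
c9: CDB Mul1=36 | r0:Add2,r1:Add1,r2:9,r3:5,r4:36,r5:4
c10: - | r0:Add2,r1:Add1,r2:9,r3:5,r4:36,r5:4
c11: CDB Add2=1 | r0:1,r1:Add1,r2:9,r3:5,r4:36,r5:4
c12: CDB Add1=41 | r0:1,r1:41,r2:9,r3:5,r4:36,r5:4

STATUS = VALUE 41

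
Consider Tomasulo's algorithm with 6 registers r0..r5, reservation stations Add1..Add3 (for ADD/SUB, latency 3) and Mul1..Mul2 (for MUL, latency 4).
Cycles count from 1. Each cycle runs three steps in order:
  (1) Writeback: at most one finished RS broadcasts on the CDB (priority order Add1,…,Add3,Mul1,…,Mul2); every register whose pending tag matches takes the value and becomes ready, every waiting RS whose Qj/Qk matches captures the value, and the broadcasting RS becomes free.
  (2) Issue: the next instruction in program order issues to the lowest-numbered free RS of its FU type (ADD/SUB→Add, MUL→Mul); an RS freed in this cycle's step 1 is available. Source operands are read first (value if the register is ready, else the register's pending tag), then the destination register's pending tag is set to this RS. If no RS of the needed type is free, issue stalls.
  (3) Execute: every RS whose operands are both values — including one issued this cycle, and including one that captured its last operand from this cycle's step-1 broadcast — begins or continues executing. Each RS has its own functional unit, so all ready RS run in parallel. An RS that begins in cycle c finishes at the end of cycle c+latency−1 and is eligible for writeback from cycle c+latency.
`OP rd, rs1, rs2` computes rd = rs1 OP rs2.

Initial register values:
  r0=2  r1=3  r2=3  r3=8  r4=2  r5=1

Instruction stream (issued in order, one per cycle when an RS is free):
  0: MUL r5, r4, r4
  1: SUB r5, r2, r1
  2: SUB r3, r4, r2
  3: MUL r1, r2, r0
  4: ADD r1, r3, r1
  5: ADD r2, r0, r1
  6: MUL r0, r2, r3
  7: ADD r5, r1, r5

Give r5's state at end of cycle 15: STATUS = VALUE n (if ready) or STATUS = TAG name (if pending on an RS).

c1: issue MUL r5<-Mul1 | r0:2,r1:3,r2:3,r3:8,r4:2,r5:Mul1
c2: issue SUB r5<-Add1 | r0:2,r1:3,r2:3,r3:8,r4:2,r5:Add1
c3: issue SUB r3<-Add2 | r0:2,r1:3,r2:3,r3:Add2,r4:2,r5:Add1
c4: issue MUL r1<-Mul2 | r0:2,r1:Mul2,r2:3,r3:Add2,r4:2,r5:Add1
c5: CDB Add1=0; issue ADD r1<-Add1 | r0:2,r1:Add1,r2:3,r3:Add2,r4:2,r5:0
c6: CDB Add2=-1; issue ADD r2<-Add2 | r0:2,r1:Add1,r2:Add2,r3:-1,r4:2,r5:0
c7: CDB Mul1=4; issue MUL r0<-Mul1 | r0:Mul1,r1:Add1,r2:Add2,r3:-1,r4:2,r5:0
c8: CDB Mul2=6; issue ADD r5<-Add3 | r0:Mul1,r1:Add1,r2:Add2,r3:-1,r4:2,r5:Add3
c9: - | r0:Mul1,r1:Add1,r2:Add2,r3:-1,r4:2,r5:Add3
c10: - | r0:Mul1,r1:Add1,r2:Add2,r3:-1,r4:2,r5:Add3
c11: CDB Add1=5 | r0:Mul1,r1:5,r2:Add2,r3:-1,r4:2,r5:Add3
c12: - | r0:Mul1,r1:5,r2:Add2,r3:-1,r4:2,r5:Add3
c13: - | r0:Mul1,r1:5,r2:Add2,r3:-1,r4:2,r5:Add3
c14: CDB Add2=7 | r0:Mul1,r1:5,r2:7,r3:-1,r4:2,r5:Add3
c15: CDB Add3=5 | r0:Mul1,r1:5,r2:7,r3:-1,r4:2,r5:5

STATUS = VALUE 5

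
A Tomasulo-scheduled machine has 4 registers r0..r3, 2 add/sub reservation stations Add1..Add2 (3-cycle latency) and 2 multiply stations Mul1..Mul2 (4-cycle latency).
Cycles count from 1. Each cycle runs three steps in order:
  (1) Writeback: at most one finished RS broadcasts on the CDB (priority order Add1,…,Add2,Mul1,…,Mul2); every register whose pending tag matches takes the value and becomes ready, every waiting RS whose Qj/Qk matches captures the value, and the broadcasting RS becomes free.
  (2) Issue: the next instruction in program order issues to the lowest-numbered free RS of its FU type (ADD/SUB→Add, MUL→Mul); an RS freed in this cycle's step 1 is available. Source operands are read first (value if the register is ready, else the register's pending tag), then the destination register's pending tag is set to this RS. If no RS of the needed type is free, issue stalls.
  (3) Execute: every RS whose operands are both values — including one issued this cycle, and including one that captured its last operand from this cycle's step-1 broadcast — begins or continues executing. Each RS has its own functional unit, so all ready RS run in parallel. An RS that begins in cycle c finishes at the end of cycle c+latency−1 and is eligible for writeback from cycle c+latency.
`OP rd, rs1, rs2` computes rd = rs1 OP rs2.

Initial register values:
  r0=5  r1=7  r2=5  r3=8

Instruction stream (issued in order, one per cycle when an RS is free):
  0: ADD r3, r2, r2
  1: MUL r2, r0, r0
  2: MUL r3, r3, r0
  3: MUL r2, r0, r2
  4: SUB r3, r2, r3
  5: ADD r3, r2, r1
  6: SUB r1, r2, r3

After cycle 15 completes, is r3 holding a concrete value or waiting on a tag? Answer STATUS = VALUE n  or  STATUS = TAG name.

STATUS = VALUE 132

c1: issue ADD r3<-Add1 | r0:5,r1:7,r2:5,r3:Add1
c2: issue MUL r2<-Mul1 | r0:5,r1:7,r2:Mul1,r3:Add1
c3: issue MUL r3<-Mul2 | r0:5,r1:7,r2:Mul1,r3:Mul2
c4: CDB Add1=10; stall | r0:5,r1:7,r2:Mul1,r3:Mul2
c5: stall | r0:5,r1:7,r2:Mul1,r3:Mul2
c6: CDB Mul1=25; issue MUL r2<-Mul1 | r0:5,r1:7,r2:Mul1,r3:Mul2
c7: issue SUB r3<-Add1 | r0:5,r1:7,r2:Mul1,r3:Add1
c8: CDB Mul2=50; issue ADD r3<-Add2 | r0:5,r1:7,r2:Mul1,r3:Add2
c9: stall | r0:5,r1:7,r2:Mul1,r3:Add2
c10: CDB Mul1=125; stall | r0:5,r1:7,r2:125,r3:Add2
c11: stall | r0:5,r1:7,r2:125,r3:Add2
c12: stall | r0:5,r1:7,r2:125,r3:Add2
c13: CDB Add1=75; issue SUB r1<-Add1 | r0:5,r1:Add1,r2:125,r3:Add2
c14: CDB Add2=132 | r0:5,r1:Add1,r2:125,r3:132
c15: - | r0:5,r1:Add1,r2:125,r3:132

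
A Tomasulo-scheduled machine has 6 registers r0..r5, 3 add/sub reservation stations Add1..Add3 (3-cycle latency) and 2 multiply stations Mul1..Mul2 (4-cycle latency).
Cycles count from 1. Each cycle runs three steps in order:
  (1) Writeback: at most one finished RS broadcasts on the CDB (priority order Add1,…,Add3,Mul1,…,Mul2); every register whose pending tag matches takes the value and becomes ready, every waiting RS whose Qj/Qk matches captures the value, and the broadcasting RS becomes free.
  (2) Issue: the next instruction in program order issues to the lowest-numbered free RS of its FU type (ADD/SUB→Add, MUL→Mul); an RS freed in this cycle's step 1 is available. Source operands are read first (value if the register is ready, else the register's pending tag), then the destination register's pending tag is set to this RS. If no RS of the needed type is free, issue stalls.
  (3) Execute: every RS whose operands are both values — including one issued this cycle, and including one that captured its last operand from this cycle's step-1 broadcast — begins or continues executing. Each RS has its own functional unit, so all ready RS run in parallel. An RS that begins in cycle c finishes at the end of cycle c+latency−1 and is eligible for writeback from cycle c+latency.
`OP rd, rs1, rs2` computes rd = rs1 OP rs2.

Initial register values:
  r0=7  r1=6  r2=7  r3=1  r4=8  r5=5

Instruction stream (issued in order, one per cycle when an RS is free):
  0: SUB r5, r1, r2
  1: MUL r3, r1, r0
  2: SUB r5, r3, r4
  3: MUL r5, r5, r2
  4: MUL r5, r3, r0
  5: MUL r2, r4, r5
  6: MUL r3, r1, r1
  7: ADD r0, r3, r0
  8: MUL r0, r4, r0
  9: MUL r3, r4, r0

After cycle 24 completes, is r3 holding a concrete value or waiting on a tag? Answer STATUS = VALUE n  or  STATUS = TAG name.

cycle 1: issue SUB r5<-Add1 // r0:7,r1:6,r2:7,r3:1,r4:8,r5:Add1
cycle 2: issue MUL r3<-Mul1 // r0:7,r1:6,r2:7,r3:Mul1,r4:8,r5:Add1
cycle 3: issue SUB r5<-Add2 // r0:7,r1:6,r2:7,r3:Mul1,r4:8,r5:Add2
cycle 4: CDB Add1=-1; issue MUL r5<-Mul2 // r0:7,r1:6,r2:7,r3:Mul1,r4:8,r5:Mul2
cycle 5: stall // r0:7,r1:6,r2:7,r3:Mul1,r4:8,r5:Mul2
cycle 6: CDB Mul1=42; issue MUL r5<-Mul1 // r0:7,r1:6,r2:7,r3:42,r4:8,r5:Mul1
cycle 7: stall // r0:7,r1:6,r2:7,r3:42,r4:8,r5:Mul1
cycle 8: stall // r0:7,r1:6,r2:7,r3:42,r4:8,r5:Mul1
cycle 9: CDB Add2=34; stall // r0:7,r1:6,r2:7,r3:42,r4:8,r5:Mul1
cycle 10: CDB Mul1=294; issue MUL r2<-Mul1 // r0:7,r1:6,r2:Mul1,r3:42,r4:8,r5:294
cycle 11: stall // r0:7,r1:6,r2:Mul1,r3:42,r4:8,r5:294
cycle 12: stall // r0:7,r1:6,r2:Mul1,r3:42,r4:8,r5:294
cycle 13: CDB Mul2=238; issue MUL r3<-Mul2 // r0:7,r1:6,r2:Mul1,r3:Mul2,r4:8,r5:294
cycle 14: CDB Mul1=2352; issue ADD r0<-Add1 // r0:Add1,r1:6,r2:2352,r3:Mul2,r4:8,r5:294
cycle 15: issue MUL r0<-Mul1 // r0:Mul1,r1:6,r2:2352,r3:Mul2,r4:8,r5:294
cycle 16: stall // r0:Mul1,r1:6,r2:2352,r3:Mul2,r4:8,r5:294
cycle 17: CDB Mul2=36; issue MUL r3<-Mul2 // r0:Mul1,r1:6,r2:2352,r3:Mul2,r4:8,r5:294
cycle 18: - // r0:Mul1,r1:6,r2:2352,r3:Mul2,r4:8,r5:294
cycle 19: - // r0:Mul1,r1:6,r2:2352,r3:Mul2,r4:8,r5:294
cycle 20: CDB Add1=43 // r0:Mul1,r1:6,r2:2352,r3:Mul2,r4:8,r5:294
cycle 21: - // r0:Mul1,r1:6,r2:2352,r3:Mul2,r4:8,r5:294
cycle 22: - // r0:Mul1,r1:6,r2:2352,r3:Mul2,r4:8,r5:294
cycle 23: - // r0:Mul1,r1:6,r2:2352,r3:Mul2,r4:8,r5:294
cycle 24: CDB Mul1=344 // r0:344,r1:6,r2:2352,r3:Mul2,r4:8,r5:294

STATUS = TAG Mul2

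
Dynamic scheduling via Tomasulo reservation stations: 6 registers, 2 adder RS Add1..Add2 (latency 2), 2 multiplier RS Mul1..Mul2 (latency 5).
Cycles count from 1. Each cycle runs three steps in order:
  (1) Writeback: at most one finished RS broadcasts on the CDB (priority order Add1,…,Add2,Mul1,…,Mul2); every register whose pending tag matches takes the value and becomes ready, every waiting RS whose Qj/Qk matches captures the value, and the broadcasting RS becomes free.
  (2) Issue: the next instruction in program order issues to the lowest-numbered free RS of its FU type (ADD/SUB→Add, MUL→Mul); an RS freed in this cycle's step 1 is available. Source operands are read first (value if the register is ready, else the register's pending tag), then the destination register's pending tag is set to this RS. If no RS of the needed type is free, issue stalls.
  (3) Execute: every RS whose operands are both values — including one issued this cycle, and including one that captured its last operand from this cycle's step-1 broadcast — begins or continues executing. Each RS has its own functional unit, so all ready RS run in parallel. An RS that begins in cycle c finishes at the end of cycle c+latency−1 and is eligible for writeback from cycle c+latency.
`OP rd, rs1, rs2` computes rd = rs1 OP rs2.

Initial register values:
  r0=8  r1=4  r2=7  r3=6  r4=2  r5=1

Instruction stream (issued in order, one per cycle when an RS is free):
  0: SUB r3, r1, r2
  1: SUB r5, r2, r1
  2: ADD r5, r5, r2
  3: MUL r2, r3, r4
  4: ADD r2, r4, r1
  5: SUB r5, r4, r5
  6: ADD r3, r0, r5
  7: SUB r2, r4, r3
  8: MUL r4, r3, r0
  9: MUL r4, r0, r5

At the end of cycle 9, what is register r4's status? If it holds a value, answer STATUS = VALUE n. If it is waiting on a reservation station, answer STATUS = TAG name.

STATUS = TAG Mul1

c1: issue SUB r3<-Add1 | r0:8,r1:4,r2:7,r3:Add1,r4:2,r5:1
c2: issue SUB r5<-Add2 | r0:8,r1:4,r2:7,r3:Add1,r4:2,r5:Add2
c3: CDB Add1=-3; issue ADD r5<-Add1 | r0:8,r1:4,r2:7,r3:-3,r4:2,r5:Add1
c4: CDB Add2=3; issue MUL r2<-Mul1 | r0:8,r1:4,r2:Mul1,r3:-3,r4:2,r5:Add1
c5: issue ADD r2<-Add2 | r0:8,r1:4,r2:Add2,r3:-3,r4:2,r5:Add1
c6: CDB Add1=10; issue SUB r5<-Add1 | r0:8,r1:4,r2:Add2,r3:-3,r4:2,r5:Add1
c7: CDB Add2=6; issue ADD r3<-Add2 | r0:8,r1:4,r2:6,r3:Add2,r4:2,r5:Add1
c8: CDB Add1=-8; issue SUB r2<-Add1 | r0:8,r1:4,r2:Add1,r3:Add2,r4:2,r5:-8
c9: CDB Mul1=-6; issue MUL r4<-Mul1 | r0:8,r1:4,r2:Add1,r3:Add2,r4:Mul1,r5:-8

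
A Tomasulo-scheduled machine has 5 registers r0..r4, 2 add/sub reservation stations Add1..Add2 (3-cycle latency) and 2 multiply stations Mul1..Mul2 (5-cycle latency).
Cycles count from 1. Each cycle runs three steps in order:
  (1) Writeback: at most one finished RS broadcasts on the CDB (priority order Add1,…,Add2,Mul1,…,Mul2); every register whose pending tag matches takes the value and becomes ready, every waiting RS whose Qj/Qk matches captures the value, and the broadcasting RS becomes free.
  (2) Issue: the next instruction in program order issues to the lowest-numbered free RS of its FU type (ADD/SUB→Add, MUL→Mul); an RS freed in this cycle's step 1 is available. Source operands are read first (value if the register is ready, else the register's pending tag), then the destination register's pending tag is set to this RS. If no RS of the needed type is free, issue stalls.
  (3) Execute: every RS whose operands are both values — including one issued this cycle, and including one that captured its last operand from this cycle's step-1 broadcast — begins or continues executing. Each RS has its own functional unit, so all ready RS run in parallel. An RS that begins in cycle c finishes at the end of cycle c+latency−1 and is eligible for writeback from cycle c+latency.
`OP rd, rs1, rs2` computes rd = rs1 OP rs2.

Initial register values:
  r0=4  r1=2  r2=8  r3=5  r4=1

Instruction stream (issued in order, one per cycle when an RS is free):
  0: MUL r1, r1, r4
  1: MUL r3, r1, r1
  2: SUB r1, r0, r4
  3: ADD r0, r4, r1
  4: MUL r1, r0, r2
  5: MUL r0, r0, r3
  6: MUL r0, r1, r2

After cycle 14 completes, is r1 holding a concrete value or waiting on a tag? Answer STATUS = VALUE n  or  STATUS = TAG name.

  c1: issue MUL r1<-Mul1  regs: r0:4,r1:Mul1,r2:8,r3:5,r4:1
  c2: issue MUL r3<-Mul2  regs: r0:4,r1:Mul1,r2:8,r3:Mul2,r4:1
  c3: issue SUB r1<-Add1  regs: r0:4,r1:Add1,r2:8,r3:Mul2,r4:1
  c4: issue ADD r0<-Add2  regs: r0:Add2,r1:Add1,r2:8,r3:Mul2,r4:1
  c5: stall  regs: r0:Add2,r1:Add1,r2:8,r3:Mul2,r4:1
  c6: CDB Add1=3; stall  regs: r0:Add2,r1:3,r2:8,r3:Mul2,r4:1
  c7: CDB Mul1=2; issue MUL r1<-Mul1  regs: r0:Add2,r1:Mul1,r2:8,r3:Mul2,r4:1
  c8: stall  regs: r0:Add2,r1:Mul1,r2:8,r3:Mul2,r4:1
  c9: CDB Add2=4; stall  regs: r0:4,r1:Mul1,r2:8,r3:Mul2,r4:1
  c10: stall  regs: r0:4,r1:Mul1,r2:8,r3:Mul2,r4:1
  c11: stall  regs: r0:4,r1:Mul1,r2:8,r3:Mul2,r4:1
  c12: CDB Mul2=4; issue MUL r0<-Mul2  regs: r0:Mul2,r1:Mul1,r2:8,r3:4,r4:1
  c13: stall  regs: r0:Mul2,r1:Mul1,r2:8,r3:4,r4:1
  c14: CDB Mul1=32; issue MUL r0<-Mul1  regs: r0:Mul1,r1:32,r2:8,r3:4,r4:1

STATUS = VALUE 32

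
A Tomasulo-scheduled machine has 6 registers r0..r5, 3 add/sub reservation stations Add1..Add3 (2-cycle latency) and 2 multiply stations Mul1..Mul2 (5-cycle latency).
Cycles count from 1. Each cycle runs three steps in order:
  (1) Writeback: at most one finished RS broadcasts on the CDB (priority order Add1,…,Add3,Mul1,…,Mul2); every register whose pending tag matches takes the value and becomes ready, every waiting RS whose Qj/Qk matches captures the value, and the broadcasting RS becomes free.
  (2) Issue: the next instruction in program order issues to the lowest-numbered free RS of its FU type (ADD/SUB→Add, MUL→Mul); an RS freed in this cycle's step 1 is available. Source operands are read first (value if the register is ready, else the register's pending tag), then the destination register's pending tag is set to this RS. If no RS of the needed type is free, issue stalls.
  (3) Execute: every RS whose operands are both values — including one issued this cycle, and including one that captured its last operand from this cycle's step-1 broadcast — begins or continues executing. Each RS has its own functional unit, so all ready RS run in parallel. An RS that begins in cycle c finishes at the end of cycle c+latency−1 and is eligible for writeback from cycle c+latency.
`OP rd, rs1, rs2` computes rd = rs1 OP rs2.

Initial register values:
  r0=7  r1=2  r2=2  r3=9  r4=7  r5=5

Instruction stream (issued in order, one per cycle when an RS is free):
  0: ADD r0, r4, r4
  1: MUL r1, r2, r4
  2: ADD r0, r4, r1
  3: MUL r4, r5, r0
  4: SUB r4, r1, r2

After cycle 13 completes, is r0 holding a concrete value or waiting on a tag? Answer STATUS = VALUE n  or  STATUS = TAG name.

STATUS = VALUE 21

c1: issue ADD r0<-Add1 | r0:Add1,r1:2,r2:2,r3:9,r4:7,r5:5
c2: issue MUL r1<-Mul1 | r0:Add1,r1:Mul1,r2:2,r3:9,r4:7,r5:5
c3: CDB Add1=14; issue ADD r0<-Add1 | r0:Add1,r1:Mul1,r2:2,r3:9,r4:7,r5:5
c4: issue MUL r4<-Mul2 | r0:Add1,r1:Mul1,r2:2,r3:9,r4:Mul2,r5:5
c5: issue SUB r4<-Add2 | r0:Add1,r1:Mul1,r2:2,r3:9,r4:Add2,r5:5
c6: - | r0:Add1,r1:Mul1,r2:2,r3:9,r4:Add2,r5:5
c7: CDB Mul1=14 | r0:Add1,r1:14,r2:2,r3:9,r4:Add2,r5:5
c8: - | r0:Add1,r1:14,r2:2,r3:9,r4:Add2,r5:5
c9: CDB Add1=21 | r0:21,r1:14,r2:2,r3:9,r4:Add2,r5:5
c10: CDB Add2=12 | r0:21,r1:14,r2:2,r3:9,r4:12,r5:5
c11: - | r0:21,r1:14,r2:2,r3:9,r4:12,r5:5
c12: - | r0:21,r1:14,r2:2,r3:9,r4:12,r5:5
c13: - | r0:21,r1:14,r2:2,r3:9,r4:12,r5:5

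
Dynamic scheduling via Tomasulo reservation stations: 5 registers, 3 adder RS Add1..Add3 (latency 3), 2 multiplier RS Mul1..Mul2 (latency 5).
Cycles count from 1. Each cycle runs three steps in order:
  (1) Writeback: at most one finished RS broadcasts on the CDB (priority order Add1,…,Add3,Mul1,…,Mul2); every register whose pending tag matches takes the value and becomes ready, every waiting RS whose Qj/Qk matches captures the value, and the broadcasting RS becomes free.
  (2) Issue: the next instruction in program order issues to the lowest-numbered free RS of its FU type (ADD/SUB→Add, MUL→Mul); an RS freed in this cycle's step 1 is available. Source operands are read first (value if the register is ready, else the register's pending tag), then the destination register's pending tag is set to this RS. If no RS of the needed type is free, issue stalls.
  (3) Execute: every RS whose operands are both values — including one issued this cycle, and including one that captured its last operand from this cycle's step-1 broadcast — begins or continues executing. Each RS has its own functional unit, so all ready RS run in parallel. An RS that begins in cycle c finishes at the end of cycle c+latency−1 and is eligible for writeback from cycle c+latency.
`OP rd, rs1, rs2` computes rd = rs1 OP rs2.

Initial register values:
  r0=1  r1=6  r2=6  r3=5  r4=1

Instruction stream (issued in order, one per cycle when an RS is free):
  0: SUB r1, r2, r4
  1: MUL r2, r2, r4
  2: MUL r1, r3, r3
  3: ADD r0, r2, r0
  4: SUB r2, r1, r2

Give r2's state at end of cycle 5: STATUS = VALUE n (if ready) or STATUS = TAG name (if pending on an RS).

STATUS = TAG Add2

cycle 1: issue SUB r1<-Add1 // r0:1,r1:Add1,r2:6,r3:5,r4:1
cycle 2: issue MUL r2<-Mul1 // r0:1,r1:Add1,r2:Mul1,r3:5,r4:1
cycle 3: issue MUL r1<-Mul2 // r0:1,r1:Mul2,r2:Mul1,r3:5,r4:1
cycle 4: CDB Add1=5; issue ADD r0<-Add1 // r0:Add1,r1:Mul2,r2:Mul1,r3:5,r4:1
cycle 5: issue SUB r2<-Add2 // r0:Add1,r1:Mul2,r2:Add2,r3:5,r4:1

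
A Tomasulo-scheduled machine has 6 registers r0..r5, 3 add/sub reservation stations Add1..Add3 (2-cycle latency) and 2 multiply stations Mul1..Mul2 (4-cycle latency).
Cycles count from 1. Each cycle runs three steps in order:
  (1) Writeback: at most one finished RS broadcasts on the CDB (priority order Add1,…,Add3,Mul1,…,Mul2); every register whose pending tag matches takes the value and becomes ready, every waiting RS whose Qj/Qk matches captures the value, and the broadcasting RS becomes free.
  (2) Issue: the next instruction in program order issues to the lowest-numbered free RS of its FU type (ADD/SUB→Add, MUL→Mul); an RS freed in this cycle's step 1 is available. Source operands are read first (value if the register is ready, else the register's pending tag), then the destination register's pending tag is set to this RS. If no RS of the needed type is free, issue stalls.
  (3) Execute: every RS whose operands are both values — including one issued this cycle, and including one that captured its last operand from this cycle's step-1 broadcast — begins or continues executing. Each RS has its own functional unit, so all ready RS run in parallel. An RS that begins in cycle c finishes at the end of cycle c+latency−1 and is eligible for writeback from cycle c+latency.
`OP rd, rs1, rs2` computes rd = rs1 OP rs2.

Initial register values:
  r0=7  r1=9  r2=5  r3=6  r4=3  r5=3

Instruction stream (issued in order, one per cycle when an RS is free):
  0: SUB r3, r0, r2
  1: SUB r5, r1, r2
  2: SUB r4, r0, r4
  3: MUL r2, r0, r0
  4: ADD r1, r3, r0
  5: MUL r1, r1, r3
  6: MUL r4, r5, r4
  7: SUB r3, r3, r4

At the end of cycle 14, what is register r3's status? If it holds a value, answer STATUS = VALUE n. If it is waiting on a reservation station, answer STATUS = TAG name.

STATUS = VALUE -14

c1: issue SUB r3<-Add1 | r0:7,r1:9,r2:5,r3:Add1,r4:3,r5:3
c2: issue SUB r5<-Add2 | r0:7,r1:9,r2:5,r3:Add1,r4:3,r5:Add2
c3: CDB Add1=2; issue SUB r4<-Add1 | r0:7,r1:9,r2:5,r3:2,r4:Add1,r5:Add2
c4: CDB Add2=4; issue MUL r2<-Mul1 | r0:7,r1:9,r2:Mul1,r3:2,r4:Add1,r5:4
c5: CDB Add1=4; issue ADD r1<-Add1 | r0:7,r1:Add1,r2:Mul1,r3:2,r4:4,r5:4
c6: issue MUL r1<-Mul2 | r0:7,r1:Mul2,r2:Mul1,r3:2,r4:4,r5:4
c7: CDB Add1=9; stall | r0:7,r1:Mul2,r2:Mul1,r3:2,r4:4,r5:4
c8: CDB Mul1=49; issue MUL r4<-Mul1 | r0:7,r1:Mul2,r2:49,r3:2,r4:Mul1,r5:4
c9: issue SUB r3<-Add1 | r0:7,r1:Mul2,r2:49,r3:Add1,r4:Mul1,r5:4
c10: - | r0:7,r1:Mul2,r2:49,r3:Add1,r4:Mul1,r5:4
c11: CDB Mul2=18 | r0:7,r1:18,r2:49,r3:Add1,r4:Mul1,r5:4
c12: CDB Mul1=16 | r0:7,r1:18,r2:49,r3:Add1,r4:16,r5:4
c13: - | r0:7,r1:18,r2:49,r3:Add1,r4:16,r5:4
c14: CDB Add1=-14 | r0:7,r1:18,r2:49,r3:-14,r4:16,r5:4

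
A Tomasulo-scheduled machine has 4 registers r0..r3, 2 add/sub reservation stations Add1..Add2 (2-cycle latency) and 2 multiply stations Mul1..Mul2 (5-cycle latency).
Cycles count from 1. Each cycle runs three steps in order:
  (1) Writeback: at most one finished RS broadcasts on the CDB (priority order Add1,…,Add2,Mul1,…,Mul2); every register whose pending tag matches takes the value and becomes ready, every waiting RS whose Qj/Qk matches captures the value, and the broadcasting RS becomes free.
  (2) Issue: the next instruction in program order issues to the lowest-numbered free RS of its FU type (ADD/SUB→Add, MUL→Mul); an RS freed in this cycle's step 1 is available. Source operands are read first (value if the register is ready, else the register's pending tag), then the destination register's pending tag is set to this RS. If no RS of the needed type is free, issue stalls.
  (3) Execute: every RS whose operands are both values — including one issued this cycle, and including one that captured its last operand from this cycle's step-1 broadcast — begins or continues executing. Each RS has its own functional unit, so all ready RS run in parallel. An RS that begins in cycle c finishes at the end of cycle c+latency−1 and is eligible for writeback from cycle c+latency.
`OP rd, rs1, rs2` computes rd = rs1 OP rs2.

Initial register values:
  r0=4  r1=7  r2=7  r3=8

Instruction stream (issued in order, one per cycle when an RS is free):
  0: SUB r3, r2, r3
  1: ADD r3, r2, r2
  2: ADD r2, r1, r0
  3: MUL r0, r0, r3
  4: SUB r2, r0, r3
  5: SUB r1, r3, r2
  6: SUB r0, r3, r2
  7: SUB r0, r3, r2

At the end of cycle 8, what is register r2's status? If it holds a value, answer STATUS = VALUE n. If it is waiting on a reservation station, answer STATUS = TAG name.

STATUS = TAG Add1

c1: issue SUB r3<-Add1 | r0:4,r1:7,r2:7,r3:Add1
c2: issue ADD r3<-Add2 | r0:4,r1:7,r2:7,r3:Add2
c3: CDB Add1=-1; issue ADD r2<-Add1 | r0:4,r1:7,r2:Add1,r3:Add2
c4: CDB Add2=14; issue MUL r0<-Mul1 | r0:Mul1,r1:7,r2:Add1,r3:14
c5: CDB Add1=11; issue SUB r2<-Add1 | r0:Mul1,r1:7,r2:Add1,r3:14
c6: issue SUB r1<-Add2 | r0:Mul1,r1:Add2,r2:Add1,r3:14
c7: stall | r0:Mul1,r1:Add2,r2:Add1,r3:14
c8: stall | r0:Mul1,r1:Add2,r2:Add1,r3:14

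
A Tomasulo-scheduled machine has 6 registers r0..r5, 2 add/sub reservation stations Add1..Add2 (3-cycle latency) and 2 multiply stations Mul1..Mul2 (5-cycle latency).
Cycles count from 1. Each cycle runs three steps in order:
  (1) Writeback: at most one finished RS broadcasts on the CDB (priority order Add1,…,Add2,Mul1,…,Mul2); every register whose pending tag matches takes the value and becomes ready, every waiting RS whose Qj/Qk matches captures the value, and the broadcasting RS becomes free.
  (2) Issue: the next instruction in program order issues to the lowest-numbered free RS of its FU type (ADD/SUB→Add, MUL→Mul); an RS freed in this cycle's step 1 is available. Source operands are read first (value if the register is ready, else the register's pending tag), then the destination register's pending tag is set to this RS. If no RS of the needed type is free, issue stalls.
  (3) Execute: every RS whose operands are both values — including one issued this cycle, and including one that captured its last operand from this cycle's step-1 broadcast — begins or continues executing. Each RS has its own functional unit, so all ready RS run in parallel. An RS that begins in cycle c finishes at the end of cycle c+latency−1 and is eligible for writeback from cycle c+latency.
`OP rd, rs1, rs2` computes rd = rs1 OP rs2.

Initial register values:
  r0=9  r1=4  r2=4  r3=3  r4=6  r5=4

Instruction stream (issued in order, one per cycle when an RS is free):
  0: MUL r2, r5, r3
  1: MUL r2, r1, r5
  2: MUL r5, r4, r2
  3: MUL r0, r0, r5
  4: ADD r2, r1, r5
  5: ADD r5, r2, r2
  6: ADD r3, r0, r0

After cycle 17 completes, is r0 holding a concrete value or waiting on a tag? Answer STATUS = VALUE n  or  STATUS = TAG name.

  c1: issue MUL r2<-Mul1  regs: r0:9,r1:4,r2:Mul1,r3:3,r4:6,r5:4
  c2: issue MUL r2<-Mul2  regs: r0:9,r1:4,r2:Mul2,r3:3,r4:6,r5:4
  c3: stall  regs: r0:9,r1:4,r2:Mul2,r3:3,r4:6,r5:4
  c4: stall  regs: r0:9,r1:4,r2:Mul2,r3:3,r4:6,r5:4
  c5: stall  regs: r0:9,r1:4,r2:Mul2,r3:3,r4:6,r5:4
  c6: CDB Mul1=12; issue MUL r5<-Mul1  regs: r0:9,r1:4,r2:Mul2,r3:3,r4:6,r5:Mul1
  c7: CDB Mul2=16; issue MUL r0<-Mul2  regs: r0:Mul2,r1:4,r2:16,r3:3,r4:6,r5:Mul1
  c8: issue ADD r2<-Add1  regs: r0:Mul2,r1:4,r2:Add1,r3:3,r4:6,r5:Mul1
  c9: issue ADD r5<-Add2  regs: r0:Mul2,r1:4,r2:Add1,r3:3,r4:6,r5:Add2
  c10: stall  regs: r0:Mul2,r1:4,r2:Add1,r3:3,r4:6,r5:Add2
  c11: stall  regs: r0:Mul2,r1:4,r2:Add1,r3:3,r4:6,r5:Add2
  c12: CDB Mul1=96; stall  regs: r0:Mul2,r1:4,r2:Add1,r3:3,r4:6,r5:Add2
  c13: stall  regs: r0:Mul2,r1:4,r2:Add1,r3:3,r4:6,r5:Add2
  c14: stall  regs: r0:Mul2,r1:4,r2:Add1,r3:3,r4:6,r5:Add2
  c15: CDB Add1=100; issue ADD r3<-Add1  regs: r0:Mul2,r1:4,r2:100,r3:Add1,r4:6,r5:Add2
  c16: -  regs: r0:Mul2,r1:4,r2:100,r3:Add1,r4:6,r5:Add2
  c17: CDB Mul2=864  regs: r0:864,r1:4,r2:100,r3:Add1,r4:6,r5:Add2

STATUS = VALUE 864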